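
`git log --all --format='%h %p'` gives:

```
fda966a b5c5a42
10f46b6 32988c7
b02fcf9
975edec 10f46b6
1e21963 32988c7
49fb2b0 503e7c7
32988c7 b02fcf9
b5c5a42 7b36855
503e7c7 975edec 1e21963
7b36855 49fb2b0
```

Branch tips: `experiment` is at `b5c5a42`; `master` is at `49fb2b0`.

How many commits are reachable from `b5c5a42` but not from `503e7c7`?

3

Reachable from b5c5a42: {10f46b6, 1e21963, 32988c7, 49fb2b0, 503e7c7, 7b36855, 975edec, b02fcf9, b5c5a42}.
Reachable from 503e7c7: {10f46b6, 1e21963, 32988c7, 503e7c7, 975edec, b02fcf9}.
In b5c5a42's history but not 503e7c7's: {49fb2b0, 7b36855, b5c5a42} — 3 commits.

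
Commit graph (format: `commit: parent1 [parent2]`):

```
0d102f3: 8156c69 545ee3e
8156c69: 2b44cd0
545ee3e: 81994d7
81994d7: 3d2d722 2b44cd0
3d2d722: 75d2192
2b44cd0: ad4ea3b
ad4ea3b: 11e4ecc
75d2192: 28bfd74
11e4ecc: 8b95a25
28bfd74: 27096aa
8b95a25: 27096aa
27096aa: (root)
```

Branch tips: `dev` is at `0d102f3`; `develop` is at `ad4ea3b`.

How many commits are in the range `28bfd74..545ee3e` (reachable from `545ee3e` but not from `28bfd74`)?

Reachable from 545ee3e: {11e4ecc, 27096aa, 28bfd74, 2b44cd0, 3d2d722, 545ee3e, 75d2192, 81994d7, 8b95a25, ad4ea3b}.
Reachable from 28bfd74: {27096aa, 28bfd74}.
In 545ee3e's history but not 28bfd74's: {11e4ecc, 2b44cd0, 3d2d722, 545ee3e, 75d2192, 81994d7, 8b95a25, ad4ea3b} — 8 commits.

8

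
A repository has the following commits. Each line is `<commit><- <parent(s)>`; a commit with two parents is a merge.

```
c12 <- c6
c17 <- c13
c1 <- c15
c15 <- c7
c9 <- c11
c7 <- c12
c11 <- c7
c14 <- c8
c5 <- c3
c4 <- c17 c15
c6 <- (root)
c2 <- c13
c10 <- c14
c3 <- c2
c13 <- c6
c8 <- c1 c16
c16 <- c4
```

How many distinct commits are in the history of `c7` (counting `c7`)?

Walking parent pointers from c7: reachable set = {c12, c6, c7}.
That is 3 commits.

3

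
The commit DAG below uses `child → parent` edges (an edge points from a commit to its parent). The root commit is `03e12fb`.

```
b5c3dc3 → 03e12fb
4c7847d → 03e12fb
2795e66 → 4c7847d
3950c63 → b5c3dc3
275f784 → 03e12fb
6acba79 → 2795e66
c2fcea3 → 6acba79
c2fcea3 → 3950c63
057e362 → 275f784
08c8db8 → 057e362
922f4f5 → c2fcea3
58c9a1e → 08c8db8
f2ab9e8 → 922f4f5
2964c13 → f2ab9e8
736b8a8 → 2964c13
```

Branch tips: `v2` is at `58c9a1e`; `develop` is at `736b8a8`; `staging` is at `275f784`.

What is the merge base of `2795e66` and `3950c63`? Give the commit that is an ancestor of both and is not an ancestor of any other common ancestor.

03e12fb

Ancestors of 2795e66: {03e12fb, 2795e66, 4c7847d}.
Ancestors of 3950c63: {03e12fb, 3950c63, b5c3dc3}.
Common ancestors: {03e12fb}.
The only common ancestor is 03e12fb, so it is the merge base.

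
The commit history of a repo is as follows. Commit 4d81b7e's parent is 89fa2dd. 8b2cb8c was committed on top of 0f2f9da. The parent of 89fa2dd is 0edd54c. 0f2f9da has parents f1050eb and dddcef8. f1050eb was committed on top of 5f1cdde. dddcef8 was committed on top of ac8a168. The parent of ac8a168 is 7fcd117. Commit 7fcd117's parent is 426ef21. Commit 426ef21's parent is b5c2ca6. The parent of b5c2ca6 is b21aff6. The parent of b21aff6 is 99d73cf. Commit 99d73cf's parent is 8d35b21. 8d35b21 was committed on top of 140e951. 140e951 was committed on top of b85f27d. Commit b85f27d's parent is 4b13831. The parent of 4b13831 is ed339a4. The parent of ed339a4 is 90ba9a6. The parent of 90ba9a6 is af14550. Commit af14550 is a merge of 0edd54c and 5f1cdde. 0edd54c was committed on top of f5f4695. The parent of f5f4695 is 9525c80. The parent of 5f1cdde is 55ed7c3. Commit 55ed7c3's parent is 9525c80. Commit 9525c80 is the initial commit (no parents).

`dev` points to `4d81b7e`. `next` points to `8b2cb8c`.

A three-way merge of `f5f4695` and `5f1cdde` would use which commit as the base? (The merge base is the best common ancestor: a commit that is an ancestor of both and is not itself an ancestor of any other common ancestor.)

Ancestors of f5f4695: {9525c80, f5f4695}.
Ancestors of 5f1cdde: {55ed7c3, 5f1cdde, 9525c80}.
Common ancestors: {9525c80}.
The only common ancestor is 9525c80, so it is the merge base.

9525c80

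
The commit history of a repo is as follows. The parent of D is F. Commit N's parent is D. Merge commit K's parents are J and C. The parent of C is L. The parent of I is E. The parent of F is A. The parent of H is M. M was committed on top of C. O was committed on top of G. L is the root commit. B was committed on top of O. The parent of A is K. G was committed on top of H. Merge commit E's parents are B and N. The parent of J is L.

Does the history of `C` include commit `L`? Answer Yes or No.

Yes

Ancestors of C (commits reachable by following parents): {C, L}.
L is in that set, so it is an ancestor of C.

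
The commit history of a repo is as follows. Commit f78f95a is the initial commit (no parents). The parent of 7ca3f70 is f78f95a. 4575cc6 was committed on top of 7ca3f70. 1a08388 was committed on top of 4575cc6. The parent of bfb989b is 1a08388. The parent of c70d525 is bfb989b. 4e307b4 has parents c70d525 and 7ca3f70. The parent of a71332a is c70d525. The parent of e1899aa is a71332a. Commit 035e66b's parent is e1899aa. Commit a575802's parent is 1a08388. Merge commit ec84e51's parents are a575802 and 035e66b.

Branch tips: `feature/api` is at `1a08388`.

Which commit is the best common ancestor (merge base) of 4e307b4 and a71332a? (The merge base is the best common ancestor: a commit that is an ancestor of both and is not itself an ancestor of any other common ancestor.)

c70d525

Ancestors of 4e307b4: {1a08388, 4575cc6, 4e307b4, 7ca3f70, bfb989b, c70d525, f78f95a}.
Ancestors of a71332a: {1a08388, 4575cc6, 7ca3f70, a71332a, bfb989b, c70d525, f78f95a}.
Common ancestors: {1a08388, 4575cc6, 7ca3f70, bfb989b, c70d525, f78f95a}.
Among these, c70d525 is not an ancestor of any other common ancestor — it is the merge base.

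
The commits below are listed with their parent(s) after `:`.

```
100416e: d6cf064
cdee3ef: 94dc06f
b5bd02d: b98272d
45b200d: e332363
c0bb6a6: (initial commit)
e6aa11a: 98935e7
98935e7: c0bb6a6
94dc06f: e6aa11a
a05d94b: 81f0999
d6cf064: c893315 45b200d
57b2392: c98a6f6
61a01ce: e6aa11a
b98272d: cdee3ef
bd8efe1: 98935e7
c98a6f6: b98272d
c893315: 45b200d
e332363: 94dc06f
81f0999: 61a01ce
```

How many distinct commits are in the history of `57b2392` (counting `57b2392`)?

8

Walking parent pointers from 57b2392: reachable set = {57b2392, 94dc06f, 98935e7, b98272d, c0bb6a6, c98a6f6, cdee3ef, e6aa11a}.
That is 8 commits.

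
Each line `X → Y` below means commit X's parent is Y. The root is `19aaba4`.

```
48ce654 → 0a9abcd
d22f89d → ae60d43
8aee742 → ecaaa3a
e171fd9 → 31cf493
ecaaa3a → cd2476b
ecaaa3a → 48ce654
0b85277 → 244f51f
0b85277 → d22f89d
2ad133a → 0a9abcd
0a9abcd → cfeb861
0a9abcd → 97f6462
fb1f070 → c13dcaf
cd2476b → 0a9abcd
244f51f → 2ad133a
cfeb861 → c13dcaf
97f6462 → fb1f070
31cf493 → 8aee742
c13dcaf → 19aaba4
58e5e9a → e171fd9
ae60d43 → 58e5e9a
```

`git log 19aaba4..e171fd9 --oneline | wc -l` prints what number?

11

Reachable from e171fd9: {0a9abcd, 19aaba4, 31cf493, 48ce654, 8aee742, 97f6462, c13dcaf, cd2476b, cfeb861, e171fd9, ecaaa3a, fb1f070}.
Reachable from 19aaba4: {19aaba4}.
In e171fd9's history but not 19aaba4's: {0a9abcd, 31cf493, 48ce654, 8aee742, 97f6462, c13dcaf, cd2476b, cfeb861, e171fd9, ecaaa3a, fb1f070} — 11 commits.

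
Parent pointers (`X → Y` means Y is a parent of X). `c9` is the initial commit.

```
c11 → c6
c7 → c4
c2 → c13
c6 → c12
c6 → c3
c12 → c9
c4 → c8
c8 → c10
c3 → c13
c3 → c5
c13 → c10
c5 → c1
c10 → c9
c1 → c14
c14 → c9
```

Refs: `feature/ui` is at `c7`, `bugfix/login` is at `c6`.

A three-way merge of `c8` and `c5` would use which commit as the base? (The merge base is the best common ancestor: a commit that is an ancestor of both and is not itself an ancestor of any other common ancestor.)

c9

Ancestors of c8: {c10, c8, c9}.
Ancestors of c5: {c1, c14, c5, c9}.
Common ancestors: {c9}.
The only common ancestor is c9, so it is the merge base.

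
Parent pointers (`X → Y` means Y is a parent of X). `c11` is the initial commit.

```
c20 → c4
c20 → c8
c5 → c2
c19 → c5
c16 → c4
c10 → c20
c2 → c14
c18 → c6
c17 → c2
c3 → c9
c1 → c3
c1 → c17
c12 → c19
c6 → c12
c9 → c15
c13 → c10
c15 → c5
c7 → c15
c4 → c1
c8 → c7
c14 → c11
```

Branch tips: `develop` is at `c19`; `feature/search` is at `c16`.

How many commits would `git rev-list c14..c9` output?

Reachable from c9: {c11, c14, c15, c2, c5, c9}.
Reachable from c14: {c11, c14}.
In c9's history but not c14's: {c15, c2, c5, c9} — 4 commits.

4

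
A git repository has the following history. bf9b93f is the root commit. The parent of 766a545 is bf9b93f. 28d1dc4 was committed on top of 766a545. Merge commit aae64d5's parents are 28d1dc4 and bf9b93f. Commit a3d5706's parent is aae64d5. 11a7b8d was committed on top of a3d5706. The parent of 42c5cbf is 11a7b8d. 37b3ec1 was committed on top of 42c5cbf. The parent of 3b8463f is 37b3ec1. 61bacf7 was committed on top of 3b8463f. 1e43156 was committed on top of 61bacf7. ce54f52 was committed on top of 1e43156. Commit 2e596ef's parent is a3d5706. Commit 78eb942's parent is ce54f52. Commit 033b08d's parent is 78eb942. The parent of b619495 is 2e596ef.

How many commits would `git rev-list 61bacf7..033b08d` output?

4

Reachable from 033b08d: {033b08d, 11a7b8d, 1e43156, 28d1dc4, 37b3ec1, 3b8463f, 42c5cbf, 61bacf7, 766a545, 78eb942, a3d5706, aae64d5, bf9b93f, ce54f52}.
Reachable from 61bacf7: {11a7b8d, 28d1dc4, 37b3ec1, 3b8463f, 42c5cbf, 61bacf7, 766a545, a3d5706, aae64d5, bf9b93f}.
In 033b08d's history but not 61bacf7's: {033b08d, 1e43156, 78eb942, ce54f52} — 4 commits.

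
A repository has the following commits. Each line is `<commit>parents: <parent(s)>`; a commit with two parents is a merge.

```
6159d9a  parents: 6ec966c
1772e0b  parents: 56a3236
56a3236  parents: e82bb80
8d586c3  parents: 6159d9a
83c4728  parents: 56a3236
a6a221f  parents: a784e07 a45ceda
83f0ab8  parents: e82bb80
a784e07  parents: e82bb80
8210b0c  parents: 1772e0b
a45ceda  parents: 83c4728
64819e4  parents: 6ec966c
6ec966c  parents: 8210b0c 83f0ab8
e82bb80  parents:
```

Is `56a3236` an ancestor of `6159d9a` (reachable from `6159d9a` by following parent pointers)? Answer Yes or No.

Ancestors of 6159d9a (commits reachable by following parents): {1772e0b, 56a3236, 6159d9a, 6ec966c, 8210b0c, 83f0ab8, e82bb80}.
56a3236 is in that set, so it is an ancestor of 6159d9a.

Yes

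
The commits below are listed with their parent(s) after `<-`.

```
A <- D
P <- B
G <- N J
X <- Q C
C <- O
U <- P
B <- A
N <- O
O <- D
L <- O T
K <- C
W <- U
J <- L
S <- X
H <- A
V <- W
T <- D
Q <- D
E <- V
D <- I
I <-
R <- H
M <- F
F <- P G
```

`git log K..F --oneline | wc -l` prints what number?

9

Reachable from F: {A, B, D, F, G, I, J, L, N, O, P, T}.
Reachable from K: {C, D, I, K, O}.
In F's history but not K's: {A, B, F, G, J, L, N, P, T} — 9 commits.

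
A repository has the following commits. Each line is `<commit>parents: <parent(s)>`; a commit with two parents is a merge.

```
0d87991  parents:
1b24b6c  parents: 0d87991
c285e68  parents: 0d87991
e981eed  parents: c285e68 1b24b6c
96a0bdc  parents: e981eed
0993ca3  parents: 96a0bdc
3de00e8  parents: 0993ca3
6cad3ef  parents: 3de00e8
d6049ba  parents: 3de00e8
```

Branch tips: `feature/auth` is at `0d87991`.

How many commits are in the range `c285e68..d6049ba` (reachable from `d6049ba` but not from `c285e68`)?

Reachable from d6049ba: {0993ca3, 0d87991, 1b24b6c, 3de00e8, 96a0bdc, c285e68, d6049ba, e981eed}.
Reachable from c285e68: {0d87991, c285e68}.
In d6049ba's history but not c285e68's: {0993ca3, 1b24b6c, 3de00e8, 96a0bdc, d6049ba, e981eed} — 6 commits.

6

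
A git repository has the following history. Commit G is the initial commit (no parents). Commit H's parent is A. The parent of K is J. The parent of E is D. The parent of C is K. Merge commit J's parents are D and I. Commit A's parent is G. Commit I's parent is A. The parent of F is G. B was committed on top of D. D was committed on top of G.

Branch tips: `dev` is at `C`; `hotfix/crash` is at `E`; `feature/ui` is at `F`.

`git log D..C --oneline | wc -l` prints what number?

Reachable from C: {A, C, D, G, I, J, K}.
Reachable from D: {D, G}.
In C's history but not D's: {A, C, I, J, K} — 5 commits.

5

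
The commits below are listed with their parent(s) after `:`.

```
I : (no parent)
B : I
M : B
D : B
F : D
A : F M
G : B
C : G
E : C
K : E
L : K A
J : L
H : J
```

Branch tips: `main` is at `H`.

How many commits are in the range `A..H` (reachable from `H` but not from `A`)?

7

Reachable from H: {A, B, C, D, E, F, G, H, I, J, K, L, M}.
Reachable from A: {A, B, D, F, I, M}.
In H's history but not A's: {C, E, G, H, J, K, L} — 7 commits.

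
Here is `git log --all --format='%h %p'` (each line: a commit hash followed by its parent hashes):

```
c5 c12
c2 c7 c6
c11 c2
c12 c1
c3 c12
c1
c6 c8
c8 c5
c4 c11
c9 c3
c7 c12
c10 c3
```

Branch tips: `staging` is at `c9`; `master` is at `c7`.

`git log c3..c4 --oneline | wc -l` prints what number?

Reachable from c4: {c1, c11, c12, c2, c4, c5, c6, c7, c8}.
Reachable from c3: {c1, c12, c3}.
In c4's history but not c3's: {c11, c2, c4, c5, c6, c7, c8} — 7 commits.

7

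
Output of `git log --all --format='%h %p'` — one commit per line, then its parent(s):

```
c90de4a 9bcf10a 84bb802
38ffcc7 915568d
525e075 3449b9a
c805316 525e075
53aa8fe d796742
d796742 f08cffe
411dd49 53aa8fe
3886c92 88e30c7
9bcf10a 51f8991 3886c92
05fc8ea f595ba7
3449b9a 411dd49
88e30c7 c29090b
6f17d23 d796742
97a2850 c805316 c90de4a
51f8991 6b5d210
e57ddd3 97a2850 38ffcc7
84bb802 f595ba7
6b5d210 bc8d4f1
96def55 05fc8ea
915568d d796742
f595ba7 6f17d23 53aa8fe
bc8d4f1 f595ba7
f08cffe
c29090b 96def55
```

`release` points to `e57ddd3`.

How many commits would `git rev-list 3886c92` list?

Walking parent pointers from 3886c92: reachable set = {05fc8ea, 3886c92, 53aa8fe, 6f17d23, 88e30c7, 96def55, c29090b, d796742, f08cffe, f595ba7}.
That is 10 commits.

10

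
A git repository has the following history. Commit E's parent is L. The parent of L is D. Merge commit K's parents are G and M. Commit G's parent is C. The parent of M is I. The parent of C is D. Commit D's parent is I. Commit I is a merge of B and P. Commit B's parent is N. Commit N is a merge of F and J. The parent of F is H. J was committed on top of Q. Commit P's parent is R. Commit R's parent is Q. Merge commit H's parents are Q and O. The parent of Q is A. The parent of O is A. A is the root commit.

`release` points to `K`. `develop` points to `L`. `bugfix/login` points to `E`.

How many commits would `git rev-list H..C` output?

Reachable from C: {A, B, C, D, F, H, I, J, N, O, P, Q, R}.
Reachable from H: {A, H, O, Q}.
In C's history but not H's: {B, C, D, F, I, J, N, P, R} — 9 commits.

9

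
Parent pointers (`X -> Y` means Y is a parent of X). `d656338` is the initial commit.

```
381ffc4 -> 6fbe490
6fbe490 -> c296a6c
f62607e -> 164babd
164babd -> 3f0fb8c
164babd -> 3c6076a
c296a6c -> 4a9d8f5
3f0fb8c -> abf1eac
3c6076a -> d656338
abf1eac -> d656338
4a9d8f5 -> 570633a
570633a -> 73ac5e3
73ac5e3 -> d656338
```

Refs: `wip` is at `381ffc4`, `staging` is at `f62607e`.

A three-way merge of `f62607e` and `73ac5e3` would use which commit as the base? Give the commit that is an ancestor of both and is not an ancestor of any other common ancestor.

Ancestors of f62607e: {164babd, 3c6076a, 3f0fb8c, abf1eac, d656338, f62607e}.
Ancestors of 73ac5e3: {73ac5e3, d656338}.
Common ancestors: {d656338}.
The only common ancestor is d656338, so it is the merge base.

d656338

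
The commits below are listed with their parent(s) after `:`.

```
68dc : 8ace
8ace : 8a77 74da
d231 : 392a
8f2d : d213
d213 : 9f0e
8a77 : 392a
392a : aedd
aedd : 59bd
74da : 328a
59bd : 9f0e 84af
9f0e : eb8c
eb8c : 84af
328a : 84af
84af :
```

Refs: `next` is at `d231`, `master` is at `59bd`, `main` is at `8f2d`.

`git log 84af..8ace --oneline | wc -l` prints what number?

9

Reachable from 8ace: {328a, 392a, 59bd, 74da, 84af, 8a77, 8ace, 9f0e, aedd, eb8c}.
Reachable from 84af: {84af}.
In 8ace's history but not 84af's: {328a, 392a, 59bd, 74da, 8a77, 8ace, 9f0e, aedd, eb8c} — 9 commits.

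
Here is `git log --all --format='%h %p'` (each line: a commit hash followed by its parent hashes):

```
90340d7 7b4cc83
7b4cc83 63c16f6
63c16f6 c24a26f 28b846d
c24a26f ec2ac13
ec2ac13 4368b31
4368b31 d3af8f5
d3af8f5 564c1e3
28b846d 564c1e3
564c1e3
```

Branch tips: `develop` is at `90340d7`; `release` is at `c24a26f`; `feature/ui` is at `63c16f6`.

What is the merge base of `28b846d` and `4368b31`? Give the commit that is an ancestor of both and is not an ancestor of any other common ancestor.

Ancestors of 28b846d: {28b846d, 564c1e3}.
Ancestors of 4368b31: {4368b31, 564c1e3, d3af8f5}.
Common ancestors: {564c1e3}.
The only common ancestor is 564c1e3, so it is the merge base.

564c1e3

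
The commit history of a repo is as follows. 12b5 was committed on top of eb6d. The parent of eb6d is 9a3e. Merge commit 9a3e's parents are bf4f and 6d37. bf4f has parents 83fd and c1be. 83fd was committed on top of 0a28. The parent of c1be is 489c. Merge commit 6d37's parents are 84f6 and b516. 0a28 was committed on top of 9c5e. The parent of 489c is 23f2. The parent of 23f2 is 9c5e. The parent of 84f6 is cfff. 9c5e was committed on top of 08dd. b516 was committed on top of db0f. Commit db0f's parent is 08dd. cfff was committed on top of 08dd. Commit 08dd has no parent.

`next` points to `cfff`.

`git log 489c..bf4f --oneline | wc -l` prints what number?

4

Reachable from bf4f: {08dd, 0a28, 23f2, 489c, 83fd, 9c5e, bf4f, c1be}.
Reachable from 489c: {08dd, 23f2, 489c, 9c5e}.
In bf4f's history but not 489c's: {0a28, 83fd, bf4f, c1be} — 4 commits.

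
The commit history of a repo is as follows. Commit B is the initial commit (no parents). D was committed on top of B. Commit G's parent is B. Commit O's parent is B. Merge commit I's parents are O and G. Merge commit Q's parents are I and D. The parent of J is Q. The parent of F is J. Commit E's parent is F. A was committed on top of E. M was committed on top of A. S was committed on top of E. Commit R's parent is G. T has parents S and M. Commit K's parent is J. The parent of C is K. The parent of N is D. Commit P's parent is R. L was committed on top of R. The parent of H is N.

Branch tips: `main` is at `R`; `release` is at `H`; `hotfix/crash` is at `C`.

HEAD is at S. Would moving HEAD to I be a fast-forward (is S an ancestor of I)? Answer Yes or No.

No

A fast-forward from S to I is possible iff S is an ancestor of I.
Ancestors of I: {B, G, I, O}.
S is not among them, so fast-forward is not possible.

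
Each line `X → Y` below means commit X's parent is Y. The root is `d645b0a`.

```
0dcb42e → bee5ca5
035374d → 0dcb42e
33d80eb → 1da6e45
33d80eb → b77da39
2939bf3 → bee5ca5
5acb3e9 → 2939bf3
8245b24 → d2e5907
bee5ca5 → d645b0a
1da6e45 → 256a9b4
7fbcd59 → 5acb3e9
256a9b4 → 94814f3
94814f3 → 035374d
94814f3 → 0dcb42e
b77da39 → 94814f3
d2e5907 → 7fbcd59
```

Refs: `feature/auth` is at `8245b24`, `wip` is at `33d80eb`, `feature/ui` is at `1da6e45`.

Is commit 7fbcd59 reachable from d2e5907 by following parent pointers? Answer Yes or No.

Ancestors of d2e5907 (commits reachable by following parents): {2939bf3, 5acb3e9, 7fbcd59, bee5ca5, d2e5907, d645b0a}.
7fbcd59 is in that set, so it is an ancestor of d2e5907.

Yes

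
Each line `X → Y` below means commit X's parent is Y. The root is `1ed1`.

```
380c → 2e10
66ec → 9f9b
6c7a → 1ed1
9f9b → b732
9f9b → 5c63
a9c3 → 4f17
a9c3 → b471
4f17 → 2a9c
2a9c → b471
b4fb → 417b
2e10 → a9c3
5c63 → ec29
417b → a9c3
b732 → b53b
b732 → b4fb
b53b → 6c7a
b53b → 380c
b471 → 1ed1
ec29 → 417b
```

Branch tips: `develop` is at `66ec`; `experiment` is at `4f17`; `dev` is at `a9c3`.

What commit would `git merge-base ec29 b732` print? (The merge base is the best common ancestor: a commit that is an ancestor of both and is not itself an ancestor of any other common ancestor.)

417b

Ancestors of ec29: {1ed1, 2a9c, 417b, 4f17, a9c3, b471, ec29}.
Ancestors of b732: {1ed1, 2a9c, 2e10, 380c, 417b, 4f17, 6c7a, a9c3, b471, b4fb, b53b, b732}.
Common ancestors: {1ed1, 2a9c, 417b, 4f17, a9c3, b471}.
Among these, 417b is not an ancestor of any other common ancestor — it is the merge base.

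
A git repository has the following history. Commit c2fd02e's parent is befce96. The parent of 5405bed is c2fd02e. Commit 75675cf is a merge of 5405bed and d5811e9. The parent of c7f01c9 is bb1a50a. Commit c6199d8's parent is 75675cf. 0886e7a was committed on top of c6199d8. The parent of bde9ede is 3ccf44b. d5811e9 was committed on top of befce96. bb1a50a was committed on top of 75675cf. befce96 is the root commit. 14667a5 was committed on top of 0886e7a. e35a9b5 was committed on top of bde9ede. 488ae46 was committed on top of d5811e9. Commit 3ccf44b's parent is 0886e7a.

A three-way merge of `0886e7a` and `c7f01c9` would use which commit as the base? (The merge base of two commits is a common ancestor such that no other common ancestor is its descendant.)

75675cf

Ancestors of 0886e7a: {0886e7a, 5405bed, 75675cf, befce96, c2fd02e, c6199d8, d5811e9}.
Ancestors of c7f01c9: {5405bed, 75675cf, bb1a50a, befce96, c2fd02e, c7f01c9, d5811e9}.
Common ancestors: {5405bed, 75675cf, befce96, c2fd02e, d5811e9}.
Among these, 75675cf is not an ancestor of any other common ancestor — it is the merge base.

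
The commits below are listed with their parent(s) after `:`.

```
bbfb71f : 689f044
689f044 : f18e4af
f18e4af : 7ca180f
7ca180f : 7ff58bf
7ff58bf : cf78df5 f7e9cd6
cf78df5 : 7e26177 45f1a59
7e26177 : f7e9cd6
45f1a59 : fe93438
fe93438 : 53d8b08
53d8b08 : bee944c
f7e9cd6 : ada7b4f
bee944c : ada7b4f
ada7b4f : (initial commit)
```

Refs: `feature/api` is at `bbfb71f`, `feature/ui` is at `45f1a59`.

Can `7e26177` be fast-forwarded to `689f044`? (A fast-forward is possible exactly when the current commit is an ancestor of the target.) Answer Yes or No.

Yes

A fast-forward from 7e26177 to 689f044 is possible iff 7e26177 is an ancestor of 689f044.
Ancestors of 689f044: {45f1a59, 53d8b08, 689f044, 7ca180f, 7e26177, 7ff58bf, ada7b4f, bee944c, cf78df5, f18e4af, f7e9cd6, fe93438}.
7e26177 is among them, so fast-forward is possible.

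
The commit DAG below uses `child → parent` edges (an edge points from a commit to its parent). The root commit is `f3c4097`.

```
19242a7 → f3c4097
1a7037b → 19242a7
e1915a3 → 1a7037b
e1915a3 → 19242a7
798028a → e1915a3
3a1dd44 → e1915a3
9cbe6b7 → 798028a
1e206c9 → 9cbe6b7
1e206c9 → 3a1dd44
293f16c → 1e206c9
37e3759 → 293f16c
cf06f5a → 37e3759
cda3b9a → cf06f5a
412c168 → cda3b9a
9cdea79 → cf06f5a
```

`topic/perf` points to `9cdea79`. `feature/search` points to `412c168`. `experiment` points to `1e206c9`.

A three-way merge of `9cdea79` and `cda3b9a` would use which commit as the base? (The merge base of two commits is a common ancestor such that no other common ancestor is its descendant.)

Ancestors of 9cdea79: {19242a7, 1a7037b, 1e206c9, 293f16c, 37e3759, 3a1dd44, 798028a, 9cbe6b7, 9cdea79, cf06f5a, e1915a3, f3c4097}.
Ancestors of cda3b9a: {19242a7, 1a7037b, 1e206c9, 293f16c, 37e3759, 3a1dd44, 798028a, 9cbe6b7, cda3b9a, cf06f5a, e1915a3, f3c4097}.
Common ancestors: {19242a7, 1a7037b, 1e206c9, 293f16c, 37e3759, 3a1dd44, 798028a, 9cbe6b7, cf06f5a, e1915a3, f3c4097}.
Among these, cf06f5a is not an ancestor of any other common ancestor — it is the merge base.

cf06f5a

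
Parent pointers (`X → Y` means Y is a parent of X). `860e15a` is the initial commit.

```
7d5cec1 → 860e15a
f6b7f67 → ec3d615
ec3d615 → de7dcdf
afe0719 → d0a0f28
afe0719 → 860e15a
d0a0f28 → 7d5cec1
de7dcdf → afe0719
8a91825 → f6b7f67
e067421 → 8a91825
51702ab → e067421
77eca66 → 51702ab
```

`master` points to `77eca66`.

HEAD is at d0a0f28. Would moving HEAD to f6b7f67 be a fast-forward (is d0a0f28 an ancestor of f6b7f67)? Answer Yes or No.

Yes

A fast-forward from d0a0f28 to f6b7f67 is possible iff d0a0f28 is an ancestor of f6b7f67.
Ancestors of f6b7f67: {7d5cec1, 860e15a, afe0719, d0a0f28, de7dcdf, ec3d615, f6b7f67}.
d0a0f28 is among them, so fast-forward is possible.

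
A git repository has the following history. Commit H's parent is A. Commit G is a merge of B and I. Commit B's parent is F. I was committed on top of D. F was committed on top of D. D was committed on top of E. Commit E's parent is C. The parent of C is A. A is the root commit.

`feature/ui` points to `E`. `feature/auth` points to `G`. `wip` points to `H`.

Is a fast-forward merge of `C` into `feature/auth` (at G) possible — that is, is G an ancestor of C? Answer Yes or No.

A fast-forward from G to C is possible iff G is an ancestor of C.
Ancestors of C: {A, C}.
G is not among them, so fast-forward is not possible.

No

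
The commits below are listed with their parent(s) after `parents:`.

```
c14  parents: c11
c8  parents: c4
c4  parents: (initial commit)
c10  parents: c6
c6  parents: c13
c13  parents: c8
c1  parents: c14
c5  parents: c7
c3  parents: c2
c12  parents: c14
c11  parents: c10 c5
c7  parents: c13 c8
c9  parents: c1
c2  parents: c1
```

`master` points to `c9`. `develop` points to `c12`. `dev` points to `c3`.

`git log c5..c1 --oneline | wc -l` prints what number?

Reachable from c1: {c1, c10, c11, c13, c14, c4, c5, c6, c7, c8}.
Reachable from c5: {c13, c4, c5, c7, c8}.
In c1's history but not c5's: {c1, c10, c11, c14, c6} — 5 commits.

5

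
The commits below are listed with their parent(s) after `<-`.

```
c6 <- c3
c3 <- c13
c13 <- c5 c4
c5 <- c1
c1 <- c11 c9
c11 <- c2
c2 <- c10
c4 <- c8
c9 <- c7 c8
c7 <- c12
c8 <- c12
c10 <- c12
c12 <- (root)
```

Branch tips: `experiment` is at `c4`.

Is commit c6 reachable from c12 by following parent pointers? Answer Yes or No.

No

Ancestors of c12: {c12}.
c6 is not in that set, so it is not an ancestor of c12.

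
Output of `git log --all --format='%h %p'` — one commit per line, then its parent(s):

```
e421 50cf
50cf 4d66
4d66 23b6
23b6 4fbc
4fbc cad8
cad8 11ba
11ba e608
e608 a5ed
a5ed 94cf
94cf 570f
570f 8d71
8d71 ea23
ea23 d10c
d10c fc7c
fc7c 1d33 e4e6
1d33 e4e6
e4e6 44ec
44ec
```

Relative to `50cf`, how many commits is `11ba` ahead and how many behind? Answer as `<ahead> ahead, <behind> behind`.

Reachable from 11ba: {11ba, 1d33, 44ec, 570f, 8d71, 94cf, a5ed, d10c, e4e6, e608, ea23, fc7c}.
Reachable from 50cf: {11ba, 1d33, 23b6, 44ec, 4d66, 4fbc, 50cf, 570f, 8d71, 94cf, a5ed, cad8, d10c, e4e6, e608, ea23, fc7c}.
Only in 11ba's history (ahead): {} — 0.
Only in 50cf's history (behind): {23b6, 4d66, 4fbc, 50cf, cad8} — 5.

0 ahead, 5 behind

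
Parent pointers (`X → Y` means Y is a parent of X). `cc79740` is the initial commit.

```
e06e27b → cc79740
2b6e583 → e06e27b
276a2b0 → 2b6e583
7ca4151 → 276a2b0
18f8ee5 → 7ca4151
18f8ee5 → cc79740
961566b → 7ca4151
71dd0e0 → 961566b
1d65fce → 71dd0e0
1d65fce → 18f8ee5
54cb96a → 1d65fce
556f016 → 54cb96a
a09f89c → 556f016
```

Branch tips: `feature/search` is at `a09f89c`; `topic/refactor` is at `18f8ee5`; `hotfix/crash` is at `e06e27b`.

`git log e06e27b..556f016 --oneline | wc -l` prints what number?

9

Reachable from 556f016: {18f8ee5, 1d65fce, 276a2b0, 2b6e583, 54cb96a, 556f016, 71dd0e0, 7ca4151, 961566b, cc79740, e06e27b}.
Reachable from e06e27b: {cc79740, e06e27b}.
In 556f016's history but not e06e27b's: {18f8ee5, 1d65fce, 276a2b0, 2b6e583, 54cb96a, 556f016, 71dd0e0, 7ca4151, 961566b} — 9 commits.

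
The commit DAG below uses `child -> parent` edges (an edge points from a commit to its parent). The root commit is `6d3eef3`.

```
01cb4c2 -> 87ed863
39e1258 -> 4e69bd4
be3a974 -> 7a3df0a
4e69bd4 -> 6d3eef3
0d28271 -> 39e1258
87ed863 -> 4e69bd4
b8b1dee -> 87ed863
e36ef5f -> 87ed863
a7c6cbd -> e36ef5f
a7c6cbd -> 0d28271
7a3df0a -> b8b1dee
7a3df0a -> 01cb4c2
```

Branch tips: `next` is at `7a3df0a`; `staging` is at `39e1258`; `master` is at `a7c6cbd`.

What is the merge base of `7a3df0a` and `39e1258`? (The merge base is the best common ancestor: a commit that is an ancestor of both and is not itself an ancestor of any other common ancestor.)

Ancestors of 7a3df0a: {01cb4c2, 4e69bd4, 6d3eef3, 7a3df0a, 87ed863, b8b1dee}.
Ancestors of 39e1258: {39e1258, 4e69bd4, 6d3eef3}.
Common ancestors: {4e69bd4, 6d3eef3}.
Among these, 4e69bd4 is not an ancestor of any other common ancestor — it is the merge base.

4e69bd4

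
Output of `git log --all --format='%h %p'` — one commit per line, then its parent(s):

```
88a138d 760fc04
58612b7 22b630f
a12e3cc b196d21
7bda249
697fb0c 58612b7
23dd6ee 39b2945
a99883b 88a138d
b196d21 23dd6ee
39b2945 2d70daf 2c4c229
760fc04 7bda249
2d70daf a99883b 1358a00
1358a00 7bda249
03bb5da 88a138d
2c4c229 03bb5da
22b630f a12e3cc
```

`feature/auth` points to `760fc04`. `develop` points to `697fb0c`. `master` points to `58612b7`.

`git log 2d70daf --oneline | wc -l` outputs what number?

6

Walking parent pointers from 2d70daf: reachable set = {1358a00, 2d70daf, 760fc04, 7bda249, 88a138d, a99883b}.
That is 6 commits.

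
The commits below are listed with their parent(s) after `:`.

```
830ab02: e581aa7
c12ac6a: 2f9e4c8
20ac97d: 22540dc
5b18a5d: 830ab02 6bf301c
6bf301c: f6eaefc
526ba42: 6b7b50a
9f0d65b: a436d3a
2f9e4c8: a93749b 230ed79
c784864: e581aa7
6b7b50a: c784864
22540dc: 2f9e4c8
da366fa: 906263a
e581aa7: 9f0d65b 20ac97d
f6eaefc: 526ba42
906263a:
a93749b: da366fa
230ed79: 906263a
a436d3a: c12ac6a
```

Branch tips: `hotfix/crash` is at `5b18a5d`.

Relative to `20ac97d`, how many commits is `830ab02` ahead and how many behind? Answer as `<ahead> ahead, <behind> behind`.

Reachable from 830ab02: {20ac97d, 22540dc, 230ed79, 2f9e4c8, 830ab02, 906263a, 9f0d65b, a436d3a, a93749b, c12ac6a, da366fa, e581aa7}.
Reachable from 20ac97d: {20ac97d, 22540dc, 230ed79, 2f9e4c8, 906263a, a93749b, da366fa}.
Only in 830ab02's history (ahead): {830ab02, 9f0d65b, a436d3a, c12ac6a, e581aa7} — 5.
Only in 20ac97d's history (behind): {} — 0.

5 ahead, 0 behind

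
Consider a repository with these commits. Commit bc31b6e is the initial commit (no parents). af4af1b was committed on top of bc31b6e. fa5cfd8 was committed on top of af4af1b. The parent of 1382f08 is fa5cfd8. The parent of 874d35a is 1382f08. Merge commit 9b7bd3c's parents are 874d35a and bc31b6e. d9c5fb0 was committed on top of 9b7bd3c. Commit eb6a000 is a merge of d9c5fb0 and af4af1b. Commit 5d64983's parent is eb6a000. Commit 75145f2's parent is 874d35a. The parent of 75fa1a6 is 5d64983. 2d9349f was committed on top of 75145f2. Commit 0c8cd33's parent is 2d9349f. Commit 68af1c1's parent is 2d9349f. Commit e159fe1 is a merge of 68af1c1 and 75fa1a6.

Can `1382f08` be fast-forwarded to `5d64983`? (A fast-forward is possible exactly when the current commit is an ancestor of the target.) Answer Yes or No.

A fast-forward from 1382f08 to 5d64983 is possible iff 1382f08 is an ancestor of 5d64983.
Ancestors of 5d64983: {1382f08, 5d64983, 874d35a, 9b7bd3c, af4af1b, bc31b6e, d9c5fb0, eb6a000, fa5cfd8}.
1382f08 is among them, so fast-forward is possible.

Yes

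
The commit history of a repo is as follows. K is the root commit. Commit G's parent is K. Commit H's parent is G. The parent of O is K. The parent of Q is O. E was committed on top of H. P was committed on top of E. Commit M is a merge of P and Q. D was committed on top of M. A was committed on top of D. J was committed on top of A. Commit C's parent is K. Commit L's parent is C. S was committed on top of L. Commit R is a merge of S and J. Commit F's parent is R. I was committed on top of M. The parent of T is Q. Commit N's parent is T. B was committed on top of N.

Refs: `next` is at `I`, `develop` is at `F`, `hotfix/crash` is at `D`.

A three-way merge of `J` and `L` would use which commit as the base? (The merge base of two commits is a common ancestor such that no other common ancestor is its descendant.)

K

Ancestors of J: {A, D, E, G, H, J, K, M, O, P, Q}.
Ancestors of L: {C, K, L}.
Common ancestors: {K}.
The only common ancestor is K, so it is the merge base.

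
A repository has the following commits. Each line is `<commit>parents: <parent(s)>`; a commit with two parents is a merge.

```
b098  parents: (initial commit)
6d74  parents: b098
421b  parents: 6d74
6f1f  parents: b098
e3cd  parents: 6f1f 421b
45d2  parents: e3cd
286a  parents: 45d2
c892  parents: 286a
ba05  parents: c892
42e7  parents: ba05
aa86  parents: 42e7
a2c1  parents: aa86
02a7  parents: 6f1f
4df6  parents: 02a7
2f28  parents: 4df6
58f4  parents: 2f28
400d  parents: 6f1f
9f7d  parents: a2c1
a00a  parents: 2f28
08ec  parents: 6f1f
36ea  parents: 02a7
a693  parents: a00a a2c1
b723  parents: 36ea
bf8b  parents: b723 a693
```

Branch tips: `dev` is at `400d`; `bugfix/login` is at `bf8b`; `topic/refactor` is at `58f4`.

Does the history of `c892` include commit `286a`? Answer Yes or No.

Yes

Ancestors of c892 (commits reachable by following parents): {286a, 421b, 45d2, 6d74, 6f1f, b098, c892, e3cd}.
286a is in that set, so it is an ancestor of c892.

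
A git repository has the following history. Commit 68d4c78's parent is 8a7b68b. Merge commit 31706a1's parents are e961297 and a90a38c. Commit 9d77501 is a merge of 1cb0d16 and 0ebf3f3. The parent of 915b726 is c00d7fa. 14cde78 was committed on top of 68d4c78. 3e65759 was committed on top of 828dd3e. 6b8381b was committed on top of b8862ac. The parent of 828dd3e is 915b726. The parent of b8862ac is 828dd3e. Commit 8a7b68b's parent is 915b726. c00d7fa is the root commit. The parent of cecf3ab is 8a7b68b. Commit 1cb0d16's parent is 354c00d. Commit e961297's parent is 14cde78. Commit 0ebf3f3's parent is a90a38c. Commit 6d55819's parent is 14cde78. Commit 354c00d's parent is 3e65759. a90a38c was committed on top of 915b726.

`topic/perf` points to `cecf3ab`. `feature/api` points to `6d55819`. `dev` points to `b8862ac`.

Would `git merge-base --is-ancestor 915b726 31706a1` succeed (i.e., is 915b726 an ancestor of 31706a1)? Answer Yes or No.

Yes

Ancestors of 31706a1 (commits reachable by following parents): {14cde78, 31706a1, 68d4c78, 8a7b68b, 915b726, a90a38c, c00d7fa, e961297}.
915b726 is in that set, so it is an ancestor of 31706a1.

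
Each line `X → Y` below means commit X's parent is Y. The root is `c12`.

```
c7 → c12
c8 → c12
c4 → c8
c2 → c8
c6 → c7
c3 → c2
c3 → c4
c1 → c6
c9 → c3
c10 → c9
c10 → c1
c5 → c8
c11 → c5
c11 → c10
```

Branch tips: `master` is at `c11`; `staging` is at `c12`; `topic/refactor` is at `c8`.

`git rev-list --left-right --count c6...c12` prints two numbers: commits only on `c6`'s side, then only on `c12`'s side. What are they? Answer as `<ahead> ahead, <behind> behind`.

Reachable from c6: {c12, c6, c7}.
Reachable from c12: {c12}.
Only in c6's history (ahead): {c6, c7} — 2.
Only in c12's history (behind): {} — 0.

2 ahead, 0 behind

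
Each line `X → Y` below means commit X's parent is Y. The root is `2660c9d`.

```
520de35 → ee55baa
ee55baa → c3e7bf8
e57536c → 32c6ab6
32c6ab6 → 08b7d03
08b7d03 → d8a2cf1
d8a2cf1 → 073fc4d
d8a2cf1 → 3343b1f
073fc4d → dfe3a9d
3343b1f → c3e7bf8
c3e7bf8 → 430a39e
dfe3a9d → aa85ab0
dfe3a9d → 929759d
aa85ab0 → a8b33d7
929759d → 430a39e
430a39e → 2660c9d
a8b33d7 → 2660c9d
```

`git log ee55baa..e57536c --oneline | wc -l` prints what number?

10

Reachable from e57536c: {073fc4d, 08b7d03, 2660c9d, 32c6ab6, 3343b1f, 430a39e, 929759d, a8b33d7, aa85ab0, c3e7bf8, d8a2cf1, dfe3a9d, e57536c}.
Reachable from ee55baa: {2660c9d, 430a39e, c3e7bf8, ee55baa}.
In e57536c's history but not ee55baa's: {073fc4d, 08b7d03, 32c6ab6, 3343b1f, 929759d, a8b33d7, aa85ab0, d8a2cf1, dfe3a9d, e57536c} — 10 commits.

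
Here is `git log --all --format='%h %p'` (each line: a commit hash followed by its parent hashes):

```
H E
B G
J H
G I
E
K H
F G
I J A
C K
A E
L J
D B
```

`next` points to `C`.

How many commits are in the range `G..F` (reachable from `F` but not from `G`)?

1

Reachable from F: {A, E, F, G, H, I, J}.
Reachable from G: {A, E, G, H, I, J}.
In F's history but not G's: {F} — 1 commit.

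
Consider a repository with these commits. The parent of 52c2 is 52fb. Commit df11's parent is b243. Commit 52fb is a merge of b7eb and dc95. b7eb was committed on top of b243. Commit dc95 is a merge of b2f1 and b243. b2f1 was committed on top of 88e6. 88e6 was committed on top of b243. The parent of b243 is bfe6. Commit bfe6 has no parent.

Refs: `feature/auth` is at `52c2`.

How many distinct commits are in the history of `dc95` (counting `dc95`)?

5

Walking parent pointers from dc95: reachable set = {88e6, b243, b2f1, bfe6, dc95}.
That is 5 commits.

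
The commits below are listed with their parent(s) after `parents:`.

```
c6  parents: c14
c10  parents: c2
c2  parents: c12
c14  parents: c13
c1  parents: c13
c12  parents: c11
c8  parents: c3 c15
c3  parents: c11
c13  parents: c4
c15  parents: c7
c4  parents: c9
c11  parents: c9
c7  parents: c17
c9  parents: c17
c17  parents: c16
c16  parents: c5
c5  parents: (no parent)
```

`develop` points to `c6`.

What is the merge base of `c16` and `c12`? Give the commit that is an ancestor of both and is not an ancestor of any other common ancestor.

c16

Ancestors of c16: {c16, c5}.
Ancestors of c12: {c11, c12, c16, c17, c5, c9}.
Common ancestors: {c16, c5}.
Among these, c16 is not an ancestor of any other common ancestor — it is the merge base.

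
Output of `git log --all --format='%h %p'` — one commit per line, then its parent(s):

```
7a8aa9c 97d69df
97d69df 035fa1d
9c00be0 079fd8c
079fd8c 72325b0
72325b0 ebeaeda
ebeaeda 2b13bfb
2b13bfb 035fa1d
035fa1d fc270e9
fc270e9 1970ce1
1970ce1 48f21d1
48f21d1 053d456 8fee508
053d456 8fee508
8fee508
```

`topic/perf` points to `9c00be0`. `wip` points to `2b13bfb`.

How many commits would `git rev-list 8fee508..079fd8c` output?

9

Reachable from 079fd8c: {035fa1d, 053d456, 079fd8c, 1970ce1, 2b13bfb, 48f21d1, 72325b0, 8fee508, ebeaeda, fc270e9}.
Reachable from 8fee508: {8fee508}.
In 079fd8c's history but not 8fee508's: {035fa1d, 053d456, 079fd8c, 1970ce1, 2b13bfb, 48f21d1, 72325b0, ebeaeda, fc270e9} — 9 commits.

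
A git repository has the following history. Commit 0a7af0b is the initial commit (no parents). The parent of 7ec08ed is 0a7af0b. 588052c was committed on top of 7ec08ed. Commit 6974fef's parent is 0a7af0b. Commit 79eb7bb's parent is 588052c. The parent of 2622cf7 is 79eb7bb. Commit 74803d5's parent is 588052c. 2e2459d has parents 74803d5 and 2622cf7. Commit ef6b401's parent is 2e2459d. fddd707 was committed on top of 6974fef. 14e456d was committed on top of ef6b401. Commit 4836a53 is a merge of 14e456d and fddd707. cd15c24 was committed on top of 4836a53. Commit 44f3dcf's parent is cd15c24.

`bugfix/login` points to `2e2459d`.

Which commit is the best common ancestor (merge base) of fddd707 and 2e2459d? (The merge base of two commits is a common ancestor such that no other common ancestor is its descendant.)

Ancestors of fddd707: {0a7af0b, 6974fef, fddd707}.
Ancestors of 2e2459d: {0a7af0b, 2622cf7, 2e2459d, 588052c, 74803d5, 79eb7bb, 7ec08ed}.
Common ancestors: {0a7af0b}.
The only common ancestor is 0a7af0b, so it is the merge base.

0a7af0b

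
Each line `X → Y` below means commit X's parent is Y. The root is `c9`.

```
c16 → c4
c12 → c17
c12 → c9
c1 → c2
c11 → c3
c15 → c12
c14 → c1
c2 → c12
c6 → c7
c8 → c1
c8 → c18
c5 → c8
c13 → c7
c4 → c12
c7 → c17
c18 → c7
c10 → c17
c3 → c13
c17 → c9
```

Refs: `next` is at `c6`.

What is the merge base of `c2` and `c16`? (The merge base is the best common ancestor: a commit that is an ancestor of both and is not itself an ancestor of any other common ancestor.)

Ancestors of c2: {c12, c17, c2, c9}.
Ancestors of c16: {c12, c16, c17, c4, c9}.
Common ancestors: {c12, c17, c9}.
Among these, c12 is not an ancestor of any other common ancestor — it is the merge base.

c12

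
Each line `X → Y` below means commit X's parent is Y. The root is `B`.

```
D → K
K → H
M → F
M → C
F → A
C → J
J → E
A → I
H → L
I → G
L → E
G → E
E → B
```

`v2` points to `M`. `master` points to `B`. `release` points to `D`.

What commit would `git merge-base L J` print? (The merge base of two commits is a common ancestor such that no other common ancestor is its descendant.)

Ancestors of L: {B, E, L}.
Ancestors of J: {B, E, J}.
Common ancestors: {B, E}.
Among these, E is not an ancestor of any other common ancestor — it is the merge base.

E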